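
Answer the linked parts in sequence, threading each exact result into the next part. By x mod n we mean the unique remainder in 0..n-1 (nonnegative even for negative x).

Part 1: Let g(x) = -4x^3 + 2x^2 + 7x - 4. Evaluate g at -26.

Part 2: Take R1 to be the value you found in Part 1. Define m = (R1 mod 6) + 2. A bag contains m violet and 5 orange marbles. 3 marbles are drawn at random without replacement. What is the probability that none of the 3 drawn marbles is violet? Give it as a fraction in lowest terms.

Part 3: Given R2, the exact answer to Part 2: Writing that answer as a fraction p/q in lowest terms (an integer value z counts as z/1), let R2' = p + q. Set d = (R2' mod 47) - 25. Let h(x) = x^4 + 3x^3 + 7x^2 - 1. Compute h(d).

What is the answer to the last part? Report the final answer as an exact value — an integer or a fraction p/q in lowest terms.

Part 1: -4*(-26)^3 + 2*(-26)^2 + 7*(-26)^1 - 4 = (70304) + (1352) + (-182) + (-4) = 71470; answer 71470
Part 2: R1 = 71470; m = 6; total draws C(11,3) = 165; favorable C(5,3) = 10; P = 2/33; answer 2/33
Part 3: R2 = 2/33; threaded value p + q = 35; d = 10; 1*(10)^4 + 3*(10)^3 + 7*(10)^2 - 1 = (10000) + (3000) + (700) + (-1) = 13699; answer 13699

13699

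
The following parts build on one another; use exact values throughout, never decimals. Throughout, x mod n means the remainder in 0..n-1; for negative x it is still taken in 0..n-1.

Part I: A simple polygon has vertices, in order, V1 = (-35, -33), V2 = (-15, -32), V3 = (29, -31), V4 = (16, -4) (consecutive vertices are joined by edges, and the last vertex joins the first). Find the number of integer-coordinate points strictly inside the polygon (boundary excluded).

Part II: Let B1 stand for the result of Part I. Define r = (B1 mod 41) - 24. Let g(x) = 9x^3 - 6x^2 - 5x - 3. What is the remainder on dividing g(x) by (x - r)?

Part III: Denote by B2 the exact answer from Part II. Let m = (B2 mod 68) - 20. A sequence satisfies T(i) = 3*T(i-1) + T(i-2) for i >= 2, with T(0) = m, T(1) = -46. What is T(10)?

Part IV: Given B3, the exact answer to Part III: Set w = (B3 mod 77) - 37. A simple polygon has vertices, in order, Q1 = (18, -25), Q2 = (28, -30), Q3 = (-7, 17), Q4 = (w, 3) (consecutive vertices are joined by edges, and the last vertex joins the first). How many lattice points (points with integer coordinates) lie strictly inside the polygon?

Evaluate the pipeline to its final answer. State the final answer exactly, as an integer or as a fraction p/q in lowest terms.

Part I: cross terms: (-35*-32 - -15*-33)=625, (-15*-31 - 29*-32)=1393, (29*-4 - 16*-31)=380, (16*-33 - -35*-4)=-668; twice the area = |1730| = 1730; area = 865; boundary points = 1 + 1 + 1 + 1 = 4; strictly interior points = area - boundary/2 + 1 = 864; answer 864
Part II: B1 = 864; r = -21; remainder = value at the root: 9*(-21)^3 - 6*(-21)^2 - 5*(-21)^1 - 3 = (-83349) + (-2646) + (105) + (-3) = -85893; answer -85893
Part III: B2 = -85893; m = 39; T(2) = 3*(-46) + 1*(39) = -99; iterating: T(2)=-99, T(3)=-343, T(4)=-1128, T(5)=-3727, T(6)=-12309, T(7)=-40654, T(8)=-134271, T(9)=-443467, T(10)=-1464672; answer -1464672
Part IV: B3 = -1464672; w = -15; cross terms: (18*-30 - 28*-25)=160, (28*17 - -7*-30)=266, (-7*3 - -15*17)=234, (-15*-25 - 18*3)=321; twice the area = |981| = 981; area = 981/2; boundary points = 5 + 1 + 2 + 1 = 9; strictly interior points = area - boundary/2 + 1 = 487; answer 487

487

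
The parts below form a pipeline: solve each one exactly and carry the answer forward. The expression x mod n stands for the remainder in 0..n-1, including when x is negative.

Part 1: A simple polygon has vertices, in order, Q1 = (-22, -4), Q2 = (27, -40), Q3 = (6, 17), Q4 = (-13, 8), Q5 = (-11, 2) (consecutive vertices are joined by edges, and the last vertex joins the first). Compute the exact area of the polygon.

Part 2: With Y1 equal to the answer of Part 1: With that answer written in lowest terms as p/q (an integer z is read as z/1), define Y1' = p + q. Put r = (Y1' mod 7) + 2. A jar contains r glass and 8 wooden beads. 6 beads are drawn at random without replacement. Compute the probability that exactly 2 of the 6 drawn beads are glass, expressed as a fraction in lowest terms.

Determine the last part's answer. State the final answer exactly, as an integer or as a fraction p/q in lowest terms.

50/143

Part 1: cross terms: (-22*-40 - 27*-4)=988, (27*17 - 6*-40)=699, (6*8 - -13*17)=269, (-13*2 - -11*8)=62, (-11*-4 - -22*2)=88; twice the area = |2106| = 2106; area = 1053; answer 1053
Part 2: Y1 = 1053; threaded value p + q = 1054; r = 6; total draws C(14,6) = 3003; favorable C(6,2)*C(8,4) = 1050; P = 50/143; answer 50/143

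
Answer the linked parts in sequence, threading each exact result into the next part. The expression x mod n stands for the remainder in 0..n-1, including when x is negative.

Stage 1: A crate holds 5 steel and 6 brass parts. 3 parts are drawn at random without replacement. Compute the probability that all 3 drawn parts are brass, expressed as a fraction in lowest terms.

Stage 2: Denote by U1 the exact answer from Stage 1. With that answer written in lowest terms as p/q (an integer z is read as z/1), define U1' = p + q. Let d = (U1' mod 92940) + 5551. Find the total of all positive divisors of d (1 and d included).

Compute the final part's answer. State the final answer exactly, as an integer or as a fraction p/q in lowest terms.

10752

Stage 1: total draws C(11,3) = 165; favorable C(6,3) = 20; P = 4/33; answer 4/33
Stage 2: U1 = 4/33; threaded value p + q = 37; d = 5588; 5588 = 2^2 * 11 * 127; sigma = (1 + 2 + 4) * (1 + 11) * (1 + 127) = 7 * 12 * 128 = 10752; answer 10752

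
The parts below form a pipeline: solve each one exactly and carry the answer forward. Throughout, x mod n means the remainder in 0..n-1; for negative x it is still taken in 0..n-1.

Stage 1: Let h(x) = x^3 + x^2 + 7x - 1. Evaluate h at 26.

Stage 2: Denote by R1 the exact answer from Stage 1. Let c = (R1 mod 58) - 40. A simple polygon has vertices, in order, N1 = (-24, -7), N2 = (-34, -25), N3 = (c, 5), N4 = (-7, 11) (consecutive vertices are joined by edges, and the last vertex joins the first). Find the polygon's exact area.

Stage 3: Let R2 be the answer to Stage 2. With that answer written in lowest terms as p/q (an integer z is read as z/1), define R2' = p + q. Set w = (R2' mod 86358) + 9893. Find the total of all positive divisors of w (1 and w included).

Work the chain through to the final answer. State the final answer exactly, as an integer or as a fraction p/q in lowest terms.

28800

Stage 1: 1*(26)^3 + 1*(26)^2 + 7*(26)^1 - 1 = (17576) + (676) + (182) + (-1) = 18433; answer 18433
Stage 2: R1 = 18433; c = 7; cross terms: (-24*-25 - -34*-7)=362, (-34*5 - 7*-25)=5, (7*11 - -7*5)=112, (-7*-7 - -24*11)=313; twice the area = |792| = 792; area = 396; answer 396
Stage 3: R2 = 396; threaded value p + q = 397; w = 10290; 10290 = 2 * 3 * 5 * 7^3; sigma = (1 + 2) * (1 + 3) * (1 + 5) * (1 + 7 + 49 + 343) = 3 * 4 * 6 * 400 = 28800; answer 28800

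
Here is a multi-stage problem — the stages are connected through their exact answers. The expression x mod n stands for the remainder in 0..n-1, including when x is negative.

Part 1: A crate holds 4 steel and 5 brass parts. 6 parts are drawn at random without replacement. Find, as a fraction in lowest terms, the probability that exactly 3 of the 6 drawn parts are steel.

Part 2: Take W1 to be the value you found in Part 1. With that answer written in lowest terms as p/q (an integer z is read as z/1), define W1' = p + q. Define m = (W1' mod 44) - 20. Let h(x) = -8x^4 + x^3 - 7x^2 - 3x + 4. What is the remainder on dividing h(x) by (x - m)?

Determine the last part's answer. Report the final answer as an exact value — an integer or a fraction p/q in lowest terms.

-116673

Part 1: total draws C(9,6) = 84; favorable C(4,3)*C(5,3) = 40; P = 10/21; answer 10/21
Part 2: W1 = 10/21; threaded value p + q = 31; m = 11; remainder = value at the root: -8*(11)^4 + 1*(11)^3 - 7*(11)^2 - 3*(11)^1 + 4 = (-117128) + (1331) + (-847) + (-33) + (4) = -116673; answer -116673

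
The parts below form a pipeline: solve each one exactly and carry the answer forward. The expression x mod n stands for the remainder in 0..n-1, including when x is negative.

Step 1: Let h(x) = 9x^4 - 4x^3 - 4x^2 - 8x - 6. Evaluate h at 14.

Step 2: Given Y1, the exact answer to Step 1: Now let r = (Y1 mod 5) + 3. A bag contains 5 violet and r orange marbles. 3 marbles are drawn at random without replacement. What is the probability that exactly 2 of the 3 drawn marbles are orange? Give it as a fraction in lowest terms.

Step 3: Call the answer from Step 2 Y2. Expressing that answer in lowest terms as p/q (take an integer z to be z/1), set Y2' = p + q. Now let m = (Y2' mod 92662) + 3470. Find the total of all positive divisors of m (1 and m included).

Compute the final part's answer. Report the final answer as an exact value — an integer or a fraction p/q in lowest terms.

Step 1: 9*(14)^4 - 4*(14)^3 - 4*(14)^2 - 8*(14)^1 - 6 = (345744) + (-10976) + (-784) + (-112) + (-6) = 333866; answer 333866
Step 2: Y1 = 333866; r = 4; total draws C(9,3) = 84; favorable C(4,2)*C(5,1) = 30; P = 5/14; answer 5/14
Step 3: Y2 = 5/14; threaded value p + q = 19; m = 3489; 3489 = 3 * 1163; sigma = (1 + 3) * (1 + 1163) = 4 * 1164 = 4656; answer 4656

4656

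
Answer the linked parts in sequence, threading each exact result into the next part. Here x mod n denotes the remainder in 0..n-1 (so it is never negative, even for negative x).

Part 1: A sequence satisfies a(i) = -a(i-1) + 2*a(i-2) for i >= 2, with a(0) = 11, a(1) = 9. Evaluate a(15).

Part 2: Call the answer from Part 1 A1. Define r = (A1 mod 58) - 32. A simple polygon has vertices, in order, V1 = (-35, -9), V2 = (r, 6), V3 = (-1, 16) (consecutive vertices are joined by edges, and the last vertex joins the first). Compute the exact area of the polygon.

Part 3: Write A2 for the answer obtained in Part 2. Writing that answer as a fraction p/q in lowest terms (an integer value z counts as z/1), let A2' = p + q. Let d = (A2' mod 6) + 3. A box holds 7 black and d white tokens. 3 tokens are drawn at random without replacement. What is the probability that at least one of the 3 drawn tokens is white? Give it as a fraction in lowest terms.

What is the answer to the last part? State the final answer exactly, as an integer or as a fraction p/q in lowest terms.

251/286

Part 1: a(2) = -1*(9) + 2*(11) = 13; iterating: a(2)=13, a(3)=5, a(4)=21, a(5)=-11, a(6)=53, a(7)=-75, a(8)=181, a(9)=-331, a(10)=693, a(11)=-1355, a(12)=2741, a(13)=-5451, a(14)=10933, a(15)=-21835; answer -21835
Part 2: A1 = -21835; r = -1; cross terms: (-35*6 - -1*-9)=-219, (-1*16 - -1*6)=-10, (-1*-9 - -35*16)=569; twice the area = |340| = 340; area = 170; answer 170
Part 3: A2 = 170; threaded value p + q = 171; d = 6; total draws C(13,3) = 286; complement C(7,3) = 35; favorable 286 - 35 = 251; P = 251/286; answer 251/286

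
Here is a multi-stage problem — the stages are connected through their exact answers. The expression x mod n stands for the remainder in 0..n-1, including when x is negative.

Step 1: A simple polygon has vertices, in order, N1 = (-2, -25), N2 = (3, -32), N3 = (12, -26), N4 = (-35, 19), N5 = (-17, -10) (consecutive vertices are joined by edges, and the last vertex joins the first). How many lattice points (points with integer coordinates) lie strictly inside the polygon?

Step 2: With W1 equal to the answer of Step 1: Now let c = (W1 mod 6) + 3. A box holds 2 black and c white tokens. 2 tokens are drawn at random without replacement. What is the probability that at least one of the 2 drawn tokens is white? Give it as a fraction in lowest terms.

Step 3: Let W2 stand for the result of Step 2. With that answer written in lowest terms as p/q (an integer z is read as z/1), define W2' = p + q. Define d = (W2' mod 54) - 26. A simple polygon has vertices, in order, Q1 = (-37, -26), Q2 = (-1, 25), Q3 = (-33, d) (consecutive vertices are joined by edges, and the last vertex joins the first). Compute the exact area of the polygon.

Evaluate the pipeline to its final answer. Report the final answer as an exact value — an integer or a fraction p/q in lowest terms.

Step 1: cross terms: (-2*-32 - 3*-25)=139, (3*-26 - 12*-32)=306, (12*19 - -35*-26)=-682, (-35*-10 - -17*19)=673, (-17*-25 - -2*-10)=405; twice the area = |841| = 841; area = 841/2; boundary points = 1 + 3 + 1 + 1 + 15 = 21; strictly interior points = area - boundary/2 + 1 = 411; answer 411
Step 2: W1 = 411; c = 6; total draws C(8,2) = 28; complement C(2,2) = 1; favorable 28 - 1 = 27; P = 27/28; answer 27/28
Step 3: W2 = 27/28; threaded value p + q = 55; d = -25; cross terms: (-37*25 - -1*-26)=-951, (-1*-25 - -33*25)=850, (-33*-26 - -37*-25)=-67; twice the area = |-168| = 168; area = 84; answer 84

84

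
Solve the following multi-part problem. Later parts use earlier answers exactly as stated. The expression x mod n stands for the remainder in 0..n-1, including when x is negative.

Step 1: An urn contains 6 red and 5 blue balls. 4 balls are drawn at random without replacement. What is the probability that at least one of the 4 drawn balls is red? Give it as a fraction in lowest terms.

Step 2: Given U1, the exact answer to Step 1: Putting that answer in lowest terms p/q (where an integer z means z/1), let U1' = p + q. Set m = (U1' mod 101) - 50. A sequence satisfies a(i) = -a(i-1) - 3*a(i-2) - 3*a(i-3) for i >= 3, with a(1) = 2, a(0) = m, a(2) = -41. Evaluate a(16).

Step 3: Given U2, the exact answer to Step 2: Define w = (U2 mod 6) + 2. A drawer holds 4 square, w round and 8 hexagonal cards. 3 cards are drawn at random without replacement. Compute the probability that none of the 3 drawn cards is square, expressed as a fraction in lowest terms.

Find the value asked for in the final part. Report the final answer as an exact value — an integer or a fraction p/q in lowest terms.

91/204

Step 1: total draws C(11,4) = 330; complement C(5,4) = 5; favorable 330 - 5 = 325; P = 65/66; answer 65/66
Step 2: U1 = 65/66; threaded value p + q = 131; m = -20; a(3) = -1*(-41) - 3*(2) - 3*(-20) = 95; iterating: a(3)=95, a(4)=22, a(5)=-184, a(6)=-167, a(7)=653, a(8)=400, a(9)=-1858, a(10)=-1301, a(11)=5675, a(12)=3802, a(13)=-16924, a(14)=-11507, a(15)=50873, a(16)=34420; answer 34420
Step 3: U2 = 34420; w = 6; total draws C(18,3) = 816; favorable C(14,3) = 364; P = 91/204; answer 91/204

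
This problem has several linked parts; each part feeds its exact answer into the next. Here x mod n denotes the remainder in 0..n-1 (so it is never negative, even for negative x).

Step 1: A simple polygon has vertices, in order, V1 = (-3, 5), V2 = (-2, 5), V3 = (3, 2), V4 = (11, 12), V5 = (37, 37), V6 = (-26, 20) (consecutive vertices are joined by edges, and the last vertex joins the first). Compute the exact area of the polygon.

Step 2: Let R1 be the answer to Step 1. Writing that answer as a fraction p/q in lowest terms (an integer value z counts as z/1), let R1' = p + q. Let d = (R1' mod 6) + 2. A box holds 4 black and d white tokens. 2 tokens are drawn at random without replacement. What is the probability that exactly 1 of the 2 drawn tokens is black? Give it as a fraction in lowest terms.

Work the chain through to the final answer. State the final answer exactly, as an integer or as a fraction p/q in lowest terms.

5/9

Step 1: cross terms: (-3*5 - -2*5)=-5, (-2*2 - 3*5)=-19, (3*12 - 11*2)=14, (11*37 - 37*12)=-37, (37*20 - -26*37)=1702, (-26*5 - -3*20)=-70; twice the area = |1585| = 1585; area = 1585/2; answer 1585/2
Step 2: R1 = 1585/2; threaded value p + q = 1587; d = 5; total draws C(9,2) = 36; favorable C(4,1)*C(5,1) = 20; P = 5/9; answer 5/9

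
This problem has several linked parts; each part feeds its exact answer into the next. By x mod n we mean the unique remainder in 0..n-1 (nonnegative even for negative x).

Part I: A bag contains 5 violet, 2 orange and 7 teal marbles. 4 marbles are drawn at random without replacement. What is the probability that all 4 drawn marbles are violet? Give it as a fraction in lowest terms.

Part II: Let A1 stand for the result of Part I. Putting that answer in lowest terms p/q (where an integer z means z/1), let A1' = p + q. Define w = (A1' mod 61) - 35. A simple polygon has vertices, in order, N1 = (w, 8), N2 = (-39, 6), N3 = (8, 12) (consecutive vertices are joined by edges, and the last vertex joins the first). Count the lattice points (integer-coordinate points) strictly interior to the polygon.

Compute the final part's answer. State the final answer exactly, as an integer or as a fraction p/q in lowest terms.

54

Part I: total draws C(14,4) = 1001; favorable C(5,4) = 5; P = 5/1001; answer 5/1001
Part II: A1 = 5/1001; threaded value p + q = 1006; w = -5; cross terms: (-5*6 - -39*8)=282, (-39*12 - 8*6)=-516, (8*8 - -5*12)=124; twice the area = |-110| = 110; area = 55; boundary points = 2 + 1 + 1 = 4; strictly interior points = area - boundary/2 + 1 = 54; answer 54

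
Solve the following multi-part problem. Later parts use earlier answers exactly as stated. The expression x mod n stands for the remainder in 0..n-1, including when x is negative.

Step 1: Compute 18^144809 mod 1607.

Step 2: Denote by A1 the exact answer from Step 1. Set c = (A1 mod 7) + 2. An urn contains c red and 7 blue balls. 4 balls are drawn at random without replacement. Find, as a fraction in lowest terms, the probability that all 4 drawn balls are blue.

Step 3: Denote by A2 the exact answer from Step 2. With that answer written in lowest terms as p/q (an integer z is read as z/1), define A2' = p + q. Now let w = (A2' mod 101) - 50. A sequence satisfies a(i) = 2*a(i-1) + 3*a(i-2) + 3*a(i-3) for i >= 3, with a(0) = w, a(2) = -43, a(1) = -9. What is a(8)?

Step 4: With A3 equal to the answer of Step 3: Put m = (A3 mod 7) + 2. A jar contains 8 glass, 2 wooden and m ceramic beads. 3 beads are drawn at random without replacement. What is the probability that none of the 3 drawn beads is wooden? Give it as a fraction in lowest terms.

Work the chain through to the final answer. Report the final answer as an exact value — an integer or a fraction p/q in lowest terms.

22/35

Step 1: squarings mod 1607: 18^1=18, 18^2=324, 18^4=521, 18^8=1465, 18^16=880, 18^32=1433, 18^64=1350, 18^128=162, 18^256=532, 18^512=192, 18^1024=1510, 18^2048=1374, 18^4096=1258, 18^8192=1276, 18^16384=285, 18^32768=875, 18^65536=693, 18^131072=1363; 18^144809 = 18^1 * 18^8 * 18^32 * 18^128 * 18^256 * 18^1024 * 18^4096 * 18^8192 * 18^131072 = 746 (mod 1607); answer 746
Step 2: A1 = 746; c = 6; total draws C(13,4) = 715; favorable C(7,4) = 35; P = 7/143; answer 7/143
Step 3: A2 = 7/143; threaded value p + q = 150; w = -1; a(3) = 2*(-43) + 3*(-9) + 3*(-1) = -116; iterating: a(3)=-116, a(4)=-388, a(5)=-1253, a(6)=-4018, a(7)=-12959, a(8)=-41731; answer -41731
Step 4: A3 = -41731; m = 5; total draws C(15,3) = 455; favorable C(13,3) = 286; P = 22/35; answer 22/35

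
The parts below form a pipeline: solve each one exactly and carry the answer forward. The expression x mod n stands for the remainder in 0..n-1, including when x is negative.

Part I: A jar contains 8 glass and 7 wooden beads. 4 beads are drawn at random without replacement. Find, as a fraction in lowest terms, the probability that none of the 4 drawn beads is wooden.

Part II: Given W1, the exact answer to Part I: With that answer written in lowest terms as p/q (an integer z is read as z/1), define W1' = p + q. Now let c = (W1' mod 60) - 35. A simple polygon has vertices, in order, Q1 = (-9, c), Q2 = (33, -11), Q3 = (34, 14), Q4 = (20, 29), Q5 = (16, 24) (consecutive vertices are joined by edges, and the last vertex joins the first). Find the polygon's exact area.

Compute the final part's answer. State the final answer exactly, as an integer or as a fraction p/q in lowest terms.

1771/2

Part I: total draws C(15,4) = 1365; favorable C(8,4) = 70; P = 2/39; answer 2/39
Part II: W1 = 2/39; threaded value p + q = 41; c = 6; cross terms: (-9*-11 - 33*6)=-99, (33*14 - 34*-11)=836, (34*29 - 20*14)=706, (20*24 - 16*29)=16, (16*6 - -9*24)=312; twice the area = |1771| = 1771; area = 1771/2; answer 1771/2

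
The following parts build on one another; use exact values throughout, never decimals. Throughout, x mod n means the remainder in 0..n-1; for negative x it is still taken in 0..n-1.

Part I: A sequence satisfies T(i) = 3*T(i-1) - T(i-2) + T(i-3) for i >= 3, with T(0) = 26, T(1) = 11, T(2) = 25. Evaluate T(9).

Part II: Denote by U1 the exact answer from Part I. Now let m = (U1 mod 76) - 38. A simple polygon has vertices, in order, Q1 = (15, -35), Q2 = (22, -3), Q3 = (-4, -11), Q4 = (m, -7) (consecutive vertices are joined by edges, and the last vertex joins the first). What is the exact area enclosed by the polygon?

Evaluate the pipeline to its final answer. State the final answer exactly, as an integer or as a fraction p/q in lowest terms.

Part I: T(3) = 3*(25) - 1*(11) + 1*(26) = 90; iterating: T(3)=90, T(4)=256, T(5)=703, T(6)=1943, T(7)=5382, T(8)=14906, T(9)=41279; answer 41279
Part II: U1 = 41279; m = -27; cross terms: (15*-3 - 22*-35)=725, (22*-11 - -4*-3)=-254, (-4*-7 - -27*-11)=-269, (-27*-35 - 15*-7)=1050; twice the area = |1252| = 1252; area = 626; answer 626

626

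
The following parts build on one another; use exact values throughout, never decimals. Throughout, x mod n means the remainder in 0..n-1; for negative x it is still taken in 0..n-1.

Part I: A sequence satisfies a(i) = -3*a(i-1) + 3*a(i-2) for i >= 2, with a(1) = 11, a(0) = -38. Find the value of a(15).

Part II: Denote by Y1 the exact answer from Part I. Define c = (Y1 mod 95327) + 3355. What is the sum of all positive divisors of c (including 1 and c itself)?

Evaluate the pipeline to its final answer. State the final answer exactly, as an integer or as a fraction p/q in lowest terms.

Part I: a(2) = -3*(11) + 3*(-38) = -147; iterating: a(2)=-147, a(3)=474, a(4)=-1863, a(5)=7011, a(6)=-26622, a(7)=100899, a(8)=-382563, a(9)=1450386, a(10)=-5498847, a(11)=20847699, a(12)=-79039638, a(13)=299662011, a(14)=-1136104947, a(15)=4307300874; answer 4307300874
Part II: Y1 = 4307300874; c = 49061; 49061 = 71 * 691; sigma = (1 + 71) * (1 + 691) = 72 * 692 = 49824; answer 49824

49824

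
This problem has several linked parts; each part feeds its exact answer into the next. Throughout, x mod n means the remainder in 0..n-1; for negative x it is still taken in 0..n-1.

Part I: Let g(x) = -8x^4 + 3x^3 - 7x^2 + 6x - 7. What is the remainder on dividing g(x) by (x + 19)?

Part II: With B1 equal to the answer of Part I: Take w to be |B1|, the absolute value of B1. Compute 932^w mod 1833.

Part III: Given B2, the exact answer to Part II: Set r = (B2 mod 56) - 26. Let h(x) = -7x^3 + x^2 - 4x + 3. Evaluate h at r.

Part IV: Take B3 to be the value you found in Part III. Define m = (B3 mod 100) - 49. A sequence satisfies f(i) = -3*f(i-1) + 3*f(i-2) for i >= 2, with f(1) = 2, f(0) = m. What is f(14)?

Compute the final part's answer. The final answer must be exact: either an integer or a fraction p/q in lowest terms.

-1062252144

Part I: remainder = value at the root: -8*(-19)^4 + 3*(-19)^3 - 7*(-19)^2 + 6*(-19)^1 - 7 = (-1042568) + (-20577) + (-2527) + (-114) + (-7) = -1065793; answer -1065793
Part II: B1 = -1065793; w = 1065793; squarings mod 1833: 932^1=932, 932^2=1615, 932^4=1699, 932^8=1459, 932^16=568, 932^32=16, 932^64=256, 932^128=1381, 932^256=841, 932^512=1576, 932^1024=61, 932^2048=55, 932^4096=1192, 932^8192=289, 932^16384=1036, 932^32768=991, 932^65536=1426, 932^131072=679, 932^262144=958, 932^524288=1264, 932^1048576=1153; 932^1065793 = 932^1 * 932^64 * 932^256 * 932^512 * 932^16384 * 932^1048576 = 1712 (mod 1833); answer 1712
Part III: B2 = 1712; r = 6; -7*(6)^3 + 1*(6)^2 - 4*(6)^1 + 3 = (-1512) + (36) + (-24) + (3) = -1497; answer -1497
Part IV: B3 = -1497; m = -46; f(2) = -3*(2) + 3*(-46) = -144; iterating: f(2)=-144, f(3)=438, f(4)=-1746, f(5)=6552, f(6)=-24894, f(7)=94338, f(8)=-357696, f(9)=1356102, f(10)=-5141394, f(11)=19492488, f(12)=-73901646, f(13)=280182402, f(14)=-1062252144; answer -1062252144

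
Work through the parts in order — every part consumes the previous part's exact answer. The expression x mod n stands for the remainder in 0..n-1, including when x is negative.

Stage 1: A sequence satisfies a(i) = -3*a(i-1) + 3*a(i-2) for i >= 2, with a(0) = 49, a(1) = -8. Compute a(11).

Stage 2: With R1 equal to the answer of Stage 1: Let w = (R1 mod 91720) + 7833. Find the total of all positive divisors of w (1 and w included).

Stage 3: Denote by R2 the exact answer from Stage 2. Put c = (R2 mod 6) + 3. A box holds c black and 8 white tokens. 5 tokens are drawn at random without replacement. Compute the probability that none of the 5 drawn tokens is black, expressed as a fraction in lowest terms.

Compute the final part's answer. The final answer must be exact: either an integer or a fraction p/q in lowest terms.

Stage 1: a(2) = -3*(-8) + 3*(49) = 171; iterating: a(2)=171, a(3)=-537, a(4)=2124, a(5)=-7983, a(6)=30321, a(7)=-114912, a(8)=435699, a(9)=-1651833, a(10)=6262596, a(11)=-23743287; answer -23743287
Stage 2: R1 = -23743287; w = 20026; 20026 = 2 * 17 * 19 * 31; sigma = (1 + 2) * (1 + 17) * (1 + 19) * (1 + 31) = 3 * 18 * 20 * 32 = 34560; answer 34560
Stage 3: R2 = 34560; c = 3; total draws C(11,5) = 462; favorable C(8,5) = 56; P = 4/33; answer 4/33

4/33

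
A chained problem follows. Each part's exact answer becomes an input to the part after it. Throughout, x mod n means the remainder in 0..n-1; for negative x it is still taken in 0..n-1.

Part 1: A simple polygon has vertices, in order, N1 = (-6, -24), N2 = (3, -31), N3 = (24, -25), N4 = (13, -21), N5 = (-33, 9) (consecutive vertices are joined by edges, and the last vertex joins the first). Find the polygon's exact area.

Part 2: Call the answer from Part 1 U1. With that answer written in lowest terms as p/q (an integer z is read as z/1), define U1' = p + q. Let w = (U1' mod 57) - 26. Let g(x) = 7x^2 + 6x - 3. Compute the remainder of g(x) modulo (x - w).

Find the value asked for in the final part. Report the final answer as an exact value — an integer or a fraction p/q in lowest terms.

Part 1: cross terms: (-6*-31 - 3*-24)=258, (3*-25 - 24*-31)=669, (24*-21 - 13*-25)=-179, (13*9 - -33*-21)=-576, (-33*-24 - -6*9)=846; twice the area = |1018| = 1018; area = 509; answer 509
Part 2: U1 = 509; threaded value p + q = 510; w = 28; remainder = value at the root: 7*(28)^2 + 6*(28)^1 - 3 = (5488) + (168) + (-3) = 5653; answer 5653

5653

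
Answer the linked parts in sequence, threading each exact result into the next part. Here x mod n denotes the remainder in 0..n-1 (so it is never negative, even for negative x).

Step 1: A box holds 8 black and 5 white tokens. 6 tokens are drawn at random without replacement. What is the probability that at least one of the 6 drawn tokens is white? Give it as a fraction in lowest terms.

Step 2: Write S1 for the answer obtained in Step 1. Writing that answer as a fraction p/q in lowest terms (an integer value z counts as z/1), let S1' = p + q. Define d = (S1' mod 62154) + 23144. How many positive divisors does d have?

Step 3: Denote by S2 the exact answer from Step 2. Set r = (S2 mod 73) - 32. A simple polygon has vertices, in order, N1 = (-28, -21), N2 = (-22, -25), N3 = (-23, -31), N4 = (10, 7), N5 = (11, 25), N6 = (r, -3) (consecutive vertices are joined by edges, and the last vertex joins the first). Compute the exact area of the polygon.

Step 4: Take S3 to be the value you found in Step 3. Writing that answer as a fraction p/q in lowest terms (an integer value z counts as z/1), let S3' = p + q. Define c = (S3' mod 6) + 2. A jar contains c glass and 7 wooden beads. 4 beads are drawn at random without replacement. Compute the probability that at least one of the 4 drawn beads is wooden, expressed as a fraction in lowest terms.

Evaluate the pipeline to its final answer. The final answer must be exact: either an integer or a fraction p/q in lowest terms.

Step 1: total draws C(13,6) = 1716; complement C(8,6) = 28; favorable 1716 - 28 = 1688; P = 422/429; answer 422/429
Step 2: S1 = 422/429; threaded value p + q = 851; d = 23995; 23995 = 5 * 4799; number of divisors = (1+1) * (1+1) = 4; answer 4
Step 3: S2 = 4; r = -28; cross terms: (-28*-25 - -22*-21)=238, (-22*-31 - -23*-25)=107, (-23*7 - 10*-31)=149, (10*25 - 11*7)=173, (11*-3 - -28*25)=667, (-28*-21 - -28*-3)=504; twice the area = |1838| = 1838; area = 919; answer 919
Step 4: S3 = 919; threaded value p + q = 920; c = 4; total draws C(11,4) = 330; complement C(4,4) = 1; favorable 330 - 1 = 329; P = 329/330; answer 329/330

329/330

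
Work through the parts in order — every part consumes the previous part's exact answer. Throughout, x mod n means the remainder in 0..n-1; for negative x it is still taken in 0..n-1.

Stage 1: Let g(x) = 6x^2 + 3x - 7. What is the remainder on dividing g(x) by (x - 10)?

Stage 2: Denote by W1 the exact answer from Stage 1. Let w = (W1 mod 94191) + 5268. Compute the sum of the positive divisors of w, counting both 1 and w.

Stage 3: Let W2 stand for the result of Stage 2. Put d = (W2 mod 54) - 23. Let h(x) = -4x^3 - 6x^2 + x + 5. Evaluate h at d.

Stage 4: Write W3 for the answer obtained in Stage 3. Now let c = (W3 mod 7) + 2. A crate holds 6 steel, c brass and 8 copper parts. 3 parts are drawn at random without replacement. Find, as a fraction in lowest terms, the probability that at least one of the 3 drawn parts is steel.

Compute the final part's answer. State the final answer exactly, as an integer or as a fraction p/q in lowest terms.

Stage 1: remainder = value at the root: 6*(10)^2 + 3*(10)^1 - 7 = (600) + (30) + (-7) = 623; answer 623
Stage 2: W1 = 623; w = 5891; 5891 = 43 * 137; sigma = (1 + 43) * (1 + 137) = 44 * 138 = 6072; answer 6072
Stage 3: W2 = 6072; d = 1; -4*(1)^3 - 6*(1)^2 + 1*(1)^1 + 5 = (-4) + (-6) + (1) + (5) = -4; answer -4
Stage 4: W3 = -4; c = 5; total draws C(19,3) = 969; complement C(13,3) = 286; favorable 969 - 286 = 683; P = 683/969; answer 683/969

683/969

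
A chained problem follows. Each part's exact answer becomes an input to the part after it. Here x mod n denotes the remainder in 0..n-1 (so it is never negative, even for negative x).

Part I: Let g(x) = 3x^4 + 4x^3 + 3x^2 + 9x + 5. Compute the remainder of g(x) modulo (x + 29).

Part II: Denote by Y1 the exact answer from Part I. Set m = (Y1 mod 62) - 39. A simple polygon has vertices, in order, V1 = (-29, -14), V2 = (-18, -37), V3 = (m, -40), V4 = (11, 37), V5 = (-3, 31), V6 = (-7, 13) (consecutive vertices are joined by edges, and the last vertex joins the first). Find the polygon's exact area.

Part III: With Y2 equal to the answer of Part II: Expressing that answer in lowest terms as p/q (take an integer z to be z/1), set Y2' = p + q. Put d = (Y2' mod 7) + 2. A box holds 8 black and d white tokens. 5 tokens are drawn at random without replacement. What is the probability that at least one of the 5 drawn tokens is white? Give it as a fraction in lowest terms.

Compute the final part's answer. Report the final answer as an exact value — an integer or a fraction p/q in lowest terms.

Part I: remainder = value at the root: 3*(-29)^4 + 4*(-29)^3 + 3*(-29)^2 + 9*(-29)^1 + 5 = (2121843) + (-97556) + (2523) + (-261) + (5) = 2026554; answer 2026554
Part II: Y1 = 2026554; m = -17; cross terms: (-29*-37 - -18*-14)=821, (-18*-40 - -17*-37)=91, (-17*37 - 11*-40)=-189, (11*31 - -3*37)=452, (-3*13 - -7*31)=178, (-7*-14 - -29*13)=475; twice the area = |1828| = 1828; area = 914; answer 914
Part III: Y2 = 914; threaded value p + q = 915; d = 7; total draws C(15,5) = 3003; complement C(8,5) = 56; favorable 3003 - 56 = 2947; P = 421/429; answer 421/429

421/429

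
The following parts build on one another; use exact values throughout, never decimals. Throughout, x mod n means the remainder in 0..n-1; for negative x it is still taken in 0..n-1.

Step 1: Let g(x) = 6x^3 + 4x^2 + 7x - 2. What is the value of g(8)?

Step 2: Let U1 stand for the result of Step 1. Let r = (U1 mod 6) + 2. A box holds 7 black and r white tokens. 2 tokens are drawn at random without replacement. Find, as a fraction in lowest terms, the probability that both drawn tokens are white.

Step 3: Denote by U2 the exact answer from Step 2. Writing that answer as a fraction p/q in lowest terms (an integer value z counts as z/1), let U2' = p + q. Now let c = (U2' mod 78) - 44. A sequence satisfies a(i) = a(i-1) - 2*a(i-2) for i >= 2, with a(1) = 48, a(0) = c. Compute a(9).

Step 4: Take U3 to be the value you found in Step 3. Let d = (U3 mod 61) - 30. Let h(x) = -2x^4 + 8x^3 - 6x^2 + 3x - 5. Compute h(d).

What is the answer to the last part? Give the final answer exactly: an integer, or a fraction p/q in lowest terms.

Step 1: 6*(8)^3 + 4*(8)^2 + 7*(8)^1 - 2 = (3072) + (256) + (56) + (-2) = 3382; answer 3382
Step 2: U1 = 3382; r = 6; total draws C(13,2) = 78; favorable C(6,2) = 15; P = 5/26; answer 5/26
Step 3: U2 = 5/26; threaded value p + q = 31; c = -13; a(2) = 1*(48) - 2*(-13) = 74; iterating: a(2)=74, a(3)=-22, a(4)=-170, a(5)=-126, a(6)=214, a(7)=466, a(8)=38, a(9)=-894; answer -894
Step 4: U3 = -894; d = -9; -2*(-9)^4 + 8*(-9)^3 - 6*(-9)^2 + 3*(-9)^1 - 5 = (-13122) + (-5832) + (-486) + (-27) + (-5) = -19472; answer -19472

-19472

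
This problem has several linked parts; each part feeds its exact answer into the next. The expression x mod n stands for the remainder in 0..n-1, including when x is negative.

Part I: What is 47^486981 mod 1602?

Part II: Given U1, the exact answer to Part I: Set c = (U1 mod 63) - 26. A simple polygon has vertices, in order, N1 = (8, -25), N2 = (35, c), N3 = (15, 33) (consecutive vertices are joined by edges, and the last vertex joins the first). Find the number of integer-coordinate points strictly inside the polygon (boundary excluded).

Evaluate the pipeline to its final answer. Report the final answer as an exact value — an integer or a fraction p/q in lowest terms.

662

Part I: squarings mod 1602: 47^1=47, 47^2=607, 47^4=1591, 47^8=121, 47^16=223, 47^32=67, 47^64=1285, 47^128=1165, 47^256=331, 47^512=625, 47^1024=1339, 47^2048=283, 47^4096=1591, 47^8192=121, 47^16384=223, 47^32768=67, 47^65536=1285, 47^131072=1165, 47^262144=331; 47^486981 = 47^1 * 47^4 * 47^64 * 47^512 * 47^1024 * 47^2048 * 47^8192 * 47^16384 * 47^65536 * 47^131072 * 47^262144 = 1547 (mod 1602); answer 1547
Part II: U1 = 1547; c = 9; cross terms: (8*9 - 35*-25)=947, (35*33 - 15*9)=1020, (15*-25 - 8*33)=-639; twice the area = |1328| = 1328; area = 664; boundary points = 1 + 4 + 1 = 6; strictly interior points = area - boundary/2 + 1 = 662; answer 662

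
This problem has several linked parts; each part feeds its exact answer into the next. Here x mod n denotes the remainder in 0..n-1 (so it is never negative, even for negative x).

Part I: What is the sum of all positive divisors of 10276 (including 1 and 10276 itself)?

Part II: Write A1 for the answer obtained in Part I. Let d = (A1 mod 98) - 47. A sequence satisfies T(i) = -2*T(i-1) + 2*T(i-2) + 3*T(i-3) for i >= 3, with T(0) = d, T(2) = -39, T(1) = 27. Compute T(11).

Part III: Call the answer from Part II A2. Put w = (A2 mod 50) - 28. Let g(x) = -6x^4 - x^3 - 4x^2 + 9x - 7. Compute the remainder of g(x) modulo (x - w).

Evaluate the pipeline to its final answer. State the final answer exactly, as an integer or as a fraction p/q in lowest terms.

Part I: 10276 = 2^2 * 7 * 367; sigma = (1 + 2 + 4) * (1 + 7) * (1 + 367) = 7 * 8 * 368 = 20608; answer 20608
Part II: A1 = 20608; d = -19; T(3) = -2*(-39) + 2*(27) + 3*(-19) = 75; iterating: T(3)=75, T(4)=-147, T(5)=327, T(6)=-723, T(7)=1659, T(8)=-3783, T(9)=8715, T(10)=-20019, T(11)=46119; answer 46119
Part III: A2 = 46119; w = -9; remainder = value at the root: -6*(-9)^4 - 1*(-9)^3 - 4*(-9)^2 + 9*(-9)^1 - 7 = (-39366) + (729) + (-324) + (-81) + (-7) = -39049; answer -39049

-39049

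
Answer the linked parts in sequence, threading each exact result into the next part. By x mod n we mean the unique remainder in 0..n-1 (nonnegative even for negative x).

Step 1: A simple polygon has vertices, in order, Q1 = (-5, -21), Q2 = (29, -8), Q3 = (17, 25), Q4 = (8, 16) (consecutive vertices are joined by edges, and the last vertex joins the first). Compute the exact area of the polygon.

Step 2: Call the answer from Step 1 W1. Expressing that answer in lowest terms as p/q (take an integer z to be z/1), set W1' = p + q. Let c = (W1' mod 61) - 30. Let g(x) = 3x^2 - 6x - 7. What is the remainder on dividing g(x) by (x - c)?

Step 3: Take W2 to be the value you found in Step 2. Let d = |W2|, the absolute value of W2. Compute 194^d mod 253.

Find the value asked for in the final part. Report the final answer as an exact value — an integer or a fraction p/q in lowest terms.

Step 1: cross terms: (-5*-8 - 29*-21)=649, (29*25 - 17*-8)=861, (17*16 - 8*25)=72, (8*-21 - -5*16)=-88; twice the area = |1494| = 1494; area = 747; answer 747
Step 2: W1 = 747; threaded value p + q = 748; c = -14; remainder = value at the root: 3*(-14)^2 - 6*(-14)^1 - 7 = (588) + (84) + (-7) = 665; answer 665
Step 3: W2 = 665; d = 665; squarings mod 253: 194^1=194, 194^2=192, 194^4=179, 194^8=163, 194^16=4, 194^32=16, 194^64=3, 194^128=9, 194^256=81, 194^512=236; 194^665 = 194^1 * 194^8 * 194^16 * 194^128 * 194^512 = 65 (mod 253); answer 65

65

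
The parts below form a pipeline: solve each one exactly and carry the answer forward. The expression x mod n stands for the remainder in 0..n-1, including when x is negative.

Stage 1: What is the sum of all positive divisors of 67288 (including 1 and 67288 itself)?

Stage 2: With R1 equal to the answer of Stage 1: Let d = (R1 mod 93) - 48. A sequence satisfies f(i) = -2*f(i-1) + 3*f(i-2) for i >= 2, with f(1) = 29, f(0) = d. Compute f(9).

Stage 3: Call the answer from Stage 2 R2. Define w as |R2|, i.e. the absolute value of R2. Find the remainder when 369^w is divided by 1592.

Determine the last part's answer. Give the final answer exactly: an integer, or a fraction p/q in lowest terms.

Stage 1: 67288 = 2^3 * 13 * 647; sigma = (1 + 2 + 4 + 8) * (1 + 13) * (1 + 647) = 15 * 14 * 648 = 136080; answer 136080
Stage 2: R1 = 136080; d = -27; f(2) = -2*(29) + 3*(-27) = -139; iterating: f(2)=-139, f(3)=365, f(4)=-1147, f(5)=3389, f(6)=-10219, f(7)=30605, f(8)=-91867, f(9)=275549; answer 275549
Stage 3: R2 = 275549; w = 275549; squarings mod 1592: 369^1=369, 369^2=841, 369^4=433, 369^8=1225, 369^16=961, 369^32=161, 369^64=449, 369^128=1009, 369^256=793, 369^512=9, 369^1024=81, 369^2048=193, 369^4096=633, 369^8192=1097, 369^16384=1449, 369^32768=1345, 369^65536=513, 369^131072=489, 369^262144=321; 369^275549 = 369^1 * 369^4 * 369^8 * 369^16 * 369^64 * 369^1024 * 369^4096 * 369^8192 * 369^262144 = 1033 (mod 1592); answer 1033

1033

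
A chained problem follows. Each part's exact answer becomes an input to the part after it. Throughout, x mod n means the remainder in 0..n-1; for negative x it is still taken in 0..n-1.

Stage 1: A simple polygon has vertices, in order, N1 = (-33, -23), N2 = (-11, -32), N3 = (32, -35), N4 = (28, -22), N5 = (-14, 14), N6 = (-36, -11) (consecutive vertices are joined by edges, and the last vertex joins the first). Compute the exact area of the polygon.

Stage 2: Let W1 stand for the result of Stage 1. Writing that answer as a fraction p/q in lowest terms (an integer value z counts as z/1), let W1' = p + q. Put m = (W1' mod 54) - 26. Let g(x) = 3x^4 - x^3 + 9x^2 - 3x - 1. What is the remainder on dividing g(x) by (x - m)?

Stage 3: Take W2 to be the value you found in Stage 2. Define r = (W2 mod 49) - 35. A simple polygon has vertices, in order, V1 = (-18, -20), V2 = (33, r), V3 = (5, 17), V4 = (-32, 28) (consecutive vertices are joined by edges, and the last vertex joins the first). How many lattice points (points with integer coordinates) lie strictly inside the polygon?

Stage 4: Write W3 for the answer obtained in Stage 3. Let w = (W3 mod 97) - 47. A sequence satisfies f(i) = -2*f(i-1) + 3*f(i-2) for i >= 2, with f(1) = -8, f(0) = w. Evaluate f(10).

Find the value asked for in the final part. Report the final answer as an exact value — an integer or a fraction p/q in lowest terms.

Stage 1: cross terms: (-33*-32 - -11*-23)=803, (-11*-35 - 32*-32)=1409, (32*-22 - 28*-35)=276, (28*14 - -14*-22)=84, (-14*-11 - -36*14)=658, (-36*-23 - -33*-11)=465; twice the area = |3695| = 3695; area = 3695/2; answer 3695/2
Stage 2: W1 = 3695/2; threaded value p + q = 3697; m = -1; remainder = value at the root: 3*(-1)^4 - 1*(-1)^3 + 9*(-1)^2 - 3*(-1)^1 - 1 = (3) + (1) + (9) + (3) + (-1) = 15; answer 15
Stage 3: W2 = 15; r = -20; cross terms: (-18*-20 - 33*-20)=1020, (33*17 - 5*-20)=661, (5*28 - -32*17)=684, (-32*-20 - -18*28)=1144; twice the area = |3509| = 3509; area = 3509/2; boundary points = 51 + 1 + 1 + 2 = 55; strictly interior points = area - boundary/2 + 1 = 1728; answer 1728
Stage 4: W3 = 1728; w = 32; f(2) = -2*(-8) + 3*(32) = 112; iterating: f(2)=112, f(3)=-248, f(4)=832, f(5)=-2408, f(6)=7312, f(7)=-21848, f(8)=65632, f(9)=-196808, f(10)=590512; answer 590512

590512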